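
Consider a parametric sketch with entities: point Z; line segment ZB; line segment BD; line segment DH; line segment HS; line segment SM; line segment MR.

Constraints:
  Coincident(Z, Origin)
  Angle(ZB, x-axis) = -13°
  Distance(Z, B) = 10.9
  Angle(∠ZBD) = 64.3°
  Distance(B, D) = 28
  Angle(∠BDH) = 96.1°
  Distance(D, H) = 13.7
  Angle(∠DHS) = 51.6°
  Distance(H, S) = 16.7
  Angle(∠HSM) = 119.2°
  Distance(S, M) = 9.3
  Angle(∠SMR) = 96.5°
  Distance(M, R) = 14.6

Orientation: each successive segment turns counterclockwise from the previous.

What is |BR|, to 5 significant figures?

30.902

Z is at the origin; ZB runs at -13.0° with length 10.9, so B = (10.621, -2.4520). ∠ZBD = 64.3° gives BD at 102.70° from the x-axis; with |BD| = 28.0, D = (4.4649, 24.863). ∠BDH = 96.1° gives DH at -173.40° from the x-axis; with |DH| = 13.7, H = (-9.1443, 23.288). ∠DHS = 51.6° gives HS at -45.000° from the x-axis; with |HS| = 16.7, S = (2.6644, 11.480). ∠HSM = 119.2° gives SM at 15.800° from the x-axis; with |SM| = 9.3, M = (11.613, 14.012). ∠SMR = 96.5° gives MR at 99.300° from the x-axis; with |MR| = 14.6, R = (9.2536, 28.420). Then |BR| = |R − B| = 30.902.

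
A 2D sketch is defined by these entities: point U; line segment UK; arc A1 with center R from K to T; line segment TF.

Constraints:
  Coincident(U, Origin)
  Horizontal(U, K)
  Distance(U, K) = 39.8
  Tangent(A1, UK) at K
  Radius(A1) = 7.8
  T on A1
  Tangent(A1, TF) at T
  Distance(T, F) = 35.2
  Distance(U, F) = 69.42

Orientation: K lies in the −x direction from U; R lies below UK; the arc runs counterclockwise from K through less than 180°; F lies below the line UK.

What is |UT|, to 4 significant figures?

47.62

Checks: ∠(RK, KU) = 90.00° ✓; |RT| = 7.800 ✓; ∠(RT, TF) = 90.00° ✓; |TF| = 35.20 ✓; |UF| = 69.42 ✓.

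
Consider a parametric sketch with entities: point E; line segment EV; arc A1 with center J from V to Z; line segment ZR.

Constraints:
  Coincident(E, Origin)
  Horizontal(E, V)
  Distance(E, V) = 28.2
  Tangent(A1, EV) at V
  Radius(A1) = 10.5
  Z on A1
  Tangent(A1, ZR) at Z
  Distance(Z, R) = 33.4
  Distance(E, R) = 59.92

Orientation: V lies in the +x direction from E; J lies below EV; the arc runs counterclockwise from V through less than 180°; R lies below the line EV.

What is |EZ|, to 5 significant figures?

26.685

Checks: |JV| = 10.50 ✓; |JZ| = 10.50 ✓; ∠(JZ, ZR) = 90.00° ✓; |ZR| = 33.40 ✓; |ER| = 59.92 ✓.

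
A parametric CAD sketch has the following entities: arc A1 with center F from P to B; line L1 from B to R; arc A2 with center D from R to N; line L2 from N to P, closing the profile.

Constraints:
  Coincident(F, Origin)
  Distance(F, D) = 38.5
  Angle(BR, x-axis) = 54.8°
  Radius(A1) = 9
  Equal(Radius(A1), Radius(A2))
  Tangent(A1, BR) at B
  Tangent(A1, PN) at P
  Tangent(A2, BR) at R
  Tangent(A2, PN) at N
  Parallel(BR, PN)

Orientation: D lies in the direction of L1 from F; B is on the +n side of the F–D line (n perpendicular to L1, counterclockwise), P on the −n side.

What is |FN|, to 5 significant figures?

39.538

The slot axis is L1's direction at 54.8°, so u = (cos 54.8°, sin 54.8°) = (0.57643, 0.81714) and n = (−sin 54.8°, cos 54.8°) = (-0.81714, 0.57643). F is at the origin and D lies 38.5 along u from F, so D = 38.5·u = (22.193, 31.460). Tangency of A1 to both parallel lines with radius 9.0 puts B and P at F ± 9.0·n: B = (-7.3543, 5.1879), P = (7.3543, -5.1879). Equal radii place R and N the same way about D: R = D + 9.0·n = (14.838, 36.648), N = D − 9.0·n = (29.547, 26.272). Then |FN| = |N − F| = 39.538.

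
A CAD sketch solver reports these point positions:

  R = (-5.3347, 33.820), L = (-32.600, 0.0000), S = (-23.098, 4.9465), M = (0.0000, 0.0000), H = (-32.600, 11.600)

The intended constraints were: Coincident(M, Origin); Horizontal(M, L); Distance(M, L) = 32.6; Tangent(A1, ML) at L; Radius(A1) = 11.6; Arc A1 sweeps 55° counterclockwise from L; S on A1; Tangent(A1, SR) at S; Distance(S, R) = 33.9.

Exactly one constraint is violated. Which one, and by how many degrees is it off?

Tangent(A1, SR) at S — off by 3.40°.

M = (0.00, 0.00) ✓; M.y = 0.00, L.y = 0.00 ✓; |ML| = 32.60 ✓; ∠(HL, LM) = 90.00° ✓; |HL| = 11.60 ✓; bearing(H→S) − bearing(H→L) = 55.00° ✓; |HS| = 11.60 ✓; ∠(HS, SR) = 86.60° ✗; |SR| = 33.90 ✓.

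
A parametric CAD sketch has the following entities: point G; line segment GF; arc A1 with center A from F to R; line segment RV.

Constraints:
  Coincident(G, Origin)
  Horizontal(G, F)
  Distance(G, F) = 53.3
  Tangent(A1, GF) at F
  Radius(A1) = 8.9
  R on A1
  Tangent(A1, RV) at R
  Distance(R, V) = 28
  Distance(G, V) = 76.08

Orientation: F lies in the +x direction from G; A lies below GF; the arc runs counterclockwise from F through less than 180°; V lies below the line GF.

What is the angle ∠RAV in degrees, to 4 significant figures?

72.37°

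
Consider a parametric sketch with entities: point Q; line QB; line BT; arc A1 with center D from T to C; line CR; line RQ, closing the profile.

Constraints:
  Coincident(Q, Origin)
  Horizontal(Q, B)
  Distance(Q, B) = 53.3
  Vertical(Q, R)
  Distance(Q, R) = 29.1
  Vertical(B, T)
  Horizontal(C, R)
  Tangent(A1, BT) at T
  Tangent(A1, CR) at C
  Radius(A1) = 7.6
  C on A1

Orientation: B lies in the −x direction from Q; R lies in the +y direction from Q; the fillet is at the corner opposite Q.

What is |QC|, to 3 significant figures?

54.2

The virtual corner opposite Q is at (-53.3, 29.1). A1 meets BT tangentially, so DT is at right angles to BT and A1 meets CR tangentially, so DC is at right angles to CR, with radius 7.6, so the center D sits 7.6 in from both sides at D = (-45.7, 21.5). That places the tangent points at T = (-53.3, 21.5) on BT and C = (-45.7, 29.1) on CR. Then |QC| = |C − Q| = 54.2.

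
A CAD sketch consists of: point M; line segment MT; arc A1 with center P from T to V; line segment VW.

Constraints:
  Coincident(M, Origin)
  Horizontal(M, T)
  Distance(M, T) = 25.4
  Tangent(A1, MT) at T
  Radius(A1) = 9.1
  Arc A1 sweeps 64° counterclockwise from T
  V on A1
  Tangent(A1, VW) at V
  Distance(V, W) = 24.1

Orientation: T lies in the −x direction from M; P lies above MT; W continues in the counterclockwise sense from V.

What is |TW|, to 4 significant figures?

32.68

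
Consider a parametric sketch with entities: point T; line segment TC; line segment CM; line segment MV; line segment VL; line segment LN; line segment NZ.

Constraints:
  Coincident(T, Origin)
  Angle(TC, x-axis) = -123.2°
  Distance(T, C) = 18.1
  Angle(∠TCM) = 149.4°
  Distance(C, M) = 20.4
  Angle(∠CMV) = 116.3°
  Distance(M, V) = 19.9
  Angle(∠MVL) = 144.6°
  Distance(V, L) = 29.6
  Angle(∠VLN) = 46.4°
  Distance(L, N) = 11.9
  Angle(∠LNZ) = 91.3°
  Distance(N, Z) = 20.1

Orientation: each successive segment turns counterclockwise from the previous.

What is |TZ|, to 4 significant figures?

51.13

∠VLN = 46.4° gives LN at 140.1° from the x-axis; with |LN| = 11.9, N = (26.87, -34.16). ∠LNZ = 91.3° gives NZ at -131.2° from the x-axis; with |NZ| = 20.1, Z = (13.63, -49.28). Then |TZ| = |Z − T| = 51.13.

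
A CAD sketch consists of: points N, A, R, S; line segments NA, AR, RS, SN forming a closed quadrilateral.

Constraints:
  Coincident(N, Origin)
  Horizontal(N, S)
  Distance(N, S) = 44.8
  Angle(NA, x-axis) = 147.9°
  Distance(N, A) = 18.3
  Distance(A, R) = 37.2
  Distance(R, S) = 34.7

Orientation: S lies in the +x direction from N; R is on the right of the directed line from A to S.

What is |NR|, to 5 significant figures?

19.221

Checks: |AR| = 37.20 ✓; |RS| = 34.70 ✓.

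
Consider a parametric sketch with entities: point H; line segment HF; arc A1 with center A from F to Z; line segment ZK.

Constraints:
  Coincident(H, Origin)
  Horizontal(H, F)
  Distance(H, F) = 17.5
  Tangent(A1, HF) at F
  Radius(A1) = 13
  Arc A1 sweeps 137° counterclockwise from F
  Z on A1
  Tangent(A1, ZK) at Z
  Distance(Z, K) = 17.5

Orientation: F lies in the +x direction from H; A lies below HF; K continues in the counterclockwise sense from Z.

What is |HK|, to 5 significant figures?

40.567

On A1, F sits at bearing 90° from A; a 137° counterclockwise sweep puts Z at bearing 227°, so Z = A + 13.0·(cos 227°, sin 227°) = (8.6340, -22.508). Tangency of A1 to ZK means the radius AZ is perpendicular to ZK, so ZK runs along (−sin 227°, cos 227°); with |ZK| = 17.5, K = (21.433, -34.443). Then |HK| = |K − H| = 40.567.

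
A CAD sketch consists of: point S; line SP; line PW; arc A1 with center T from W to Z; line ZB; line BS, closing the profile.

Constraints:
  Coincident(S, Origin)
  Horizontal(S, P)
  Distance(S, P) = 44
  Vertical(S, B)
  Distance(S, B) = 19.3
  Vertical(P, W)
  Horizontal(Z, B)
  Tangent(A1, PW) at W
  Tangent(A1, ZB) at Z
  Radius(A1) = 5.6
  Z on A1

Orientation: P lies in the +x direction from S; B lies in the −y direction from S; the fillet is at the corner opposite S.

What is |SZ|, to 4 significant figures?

42.98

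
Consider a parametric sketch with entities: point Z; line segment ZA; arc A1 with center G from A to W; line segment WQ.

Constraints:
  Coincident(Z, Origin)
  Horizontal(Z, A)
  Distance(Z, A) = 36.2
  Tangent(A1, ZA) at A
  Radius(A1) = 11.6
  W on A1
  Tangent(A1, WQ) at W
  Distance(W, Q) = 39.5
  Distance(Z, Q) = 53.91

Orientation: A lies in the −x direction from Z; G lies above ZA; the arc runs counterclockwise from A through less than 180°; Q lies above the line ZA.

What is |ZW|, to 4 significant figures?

26.78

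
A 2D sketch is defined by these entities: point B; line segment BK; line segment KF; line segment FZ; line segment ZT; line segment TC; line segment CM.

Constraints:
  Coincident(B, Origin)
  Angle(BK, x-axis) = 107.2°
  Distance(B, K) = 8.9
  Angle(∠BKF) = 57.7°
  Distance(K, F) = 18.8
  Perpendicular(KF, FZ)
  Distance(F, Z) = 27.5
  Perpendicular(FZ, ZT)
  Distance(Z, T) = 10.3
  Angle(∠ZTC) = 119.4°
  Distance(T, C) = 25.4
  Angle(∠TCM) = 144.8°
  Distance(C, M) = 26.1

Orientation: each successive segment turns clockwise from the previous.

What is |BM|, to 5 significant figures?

28.769

B is at the origin; BK runs at 107.2° with length 8.9, so K = (-2.6318, 8.5020). ∠BKF = 57.7° gives KF at -15.100° from the x-axis; with |KF| = 18.8, F = (15.519, 3.6045). The perpendicularity gives FZ at right angles to KF, so FZ runs at -105.10°; with |FZ| = 27.5, Z = (8.3552, -22.946). FZ is perpendicular to ZT, so ZT runs at 164.90°; with |ZT| = 10.3, T = (-1.5892, -20.263). ∠ZTC = 119.4° gives TC at 104.30° from the x-axis; with |TC| = 25.4, C = (-7.8629, 4.3502). ∠TCM = 144.8° gives CM at 69.100° from the x-axis; with |CM| = 26.1, M = (1.4479, 28.733). Then |BM| = |M − B| = 28.769.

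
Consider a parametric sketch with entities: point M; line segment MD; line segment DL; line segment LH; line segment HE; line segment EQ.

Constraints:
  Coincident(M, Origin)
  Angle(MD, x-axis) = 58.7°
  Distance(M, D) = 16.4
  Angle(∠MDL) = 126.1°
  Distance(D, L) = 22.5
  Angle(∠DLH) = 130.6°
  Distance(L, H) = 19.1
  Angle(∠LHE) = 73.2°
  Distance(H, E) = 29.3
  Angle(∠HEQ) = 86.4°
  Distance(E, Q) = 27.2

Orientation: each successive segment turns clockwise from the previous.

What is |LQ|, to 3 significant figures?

23.8

M is at the origin; MD runs at 58.7° with length 16.4, so D = (8.52, 14.0). ∠MDL = 126.1° gives DL at 4.80° from the x-axis; with |DL| = 22.5, L = (30.9, 15.9). ∠DLH = 130.6° gives LH at -44.6° from the x-axis; with |LH| = 19.1, H = (44.5, 2.48). ∠LHE = 73.2° gives HE at -151° from the x-axis; with |HE| = 29.3, E = (18.8, -11.5). ∠HEQ = 86.4° gives EQ at 115° from the x-axis; with |EQ| = 27.2, Q = (7.32, 13.1). Then |LQ| = |Q − L| = 23.8.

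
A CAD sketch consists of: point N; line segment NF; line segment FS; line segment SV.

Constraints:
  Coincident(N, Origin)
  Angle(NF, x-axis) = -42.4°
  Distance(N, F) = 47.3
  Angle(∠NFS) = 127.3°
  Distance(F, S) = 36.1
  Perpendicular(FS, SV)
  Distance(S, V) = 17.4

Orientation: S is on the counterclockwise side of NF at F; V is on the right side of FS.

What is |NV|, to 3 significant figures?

85.0

N is at the origin; NF runs at -42.4° with length 47.3, so F = 47.3·(cos -42.4°, sin -42.4°) = (34.9, -31.9). ∠NFS = 127.3°, so FS runs at -42.4° + (180° − 127.3°) = 10.3° from the x-axis; with |FS| = 36.1, S = F + 36.1·(cos 10.3°, sin 10.3°) = (70.4, -25.4). The perpendicularity gives SV at right angles to FS; with |SV| = 17.4 on the right of FS, V = S + 17.4·(0.179, -0.984) = (73.6, -42.6). Then |NV| = |V − N| = 85.0.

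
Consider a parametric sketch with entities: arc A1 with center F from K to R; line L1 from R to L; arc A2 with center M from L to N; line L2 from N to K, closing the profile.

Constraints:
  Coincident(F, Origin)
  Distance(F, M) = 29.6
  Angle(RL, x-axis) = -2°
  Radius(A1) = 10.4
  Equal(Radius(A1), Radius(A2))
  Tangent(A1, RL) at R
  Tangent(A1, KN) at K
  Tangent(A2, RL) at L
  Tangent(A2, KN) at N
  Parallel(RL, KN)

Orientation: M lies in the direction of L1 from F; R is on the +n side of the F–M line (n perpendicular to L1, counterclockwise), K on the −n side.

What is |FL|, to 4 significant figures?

31.37

The slot axis is L1's direction at -2.0°, so u = (cos -2.0°, sin -2.0°) = (0.9994, -0.03490) and n = (−sin -2.0°, cos -2.0°) = (0.03490, 0.9994). F is at the origin and M lies 29.6 along u from F, so M = 29.6·u = (29.58, -1.033). Tangency of A1 to both parallel lines with radius 10.4 puts R and K at F ± 10.4·n: R = (0.3630, 10.39), K = (-0.3630, -10.39). Equal radii place L and N the same way about M: L = M + 10.4·n = (29.94, 9.361), N = M − 10.4·n = (29.22, -11.43). Then |FL| = |L − F| = 31.37.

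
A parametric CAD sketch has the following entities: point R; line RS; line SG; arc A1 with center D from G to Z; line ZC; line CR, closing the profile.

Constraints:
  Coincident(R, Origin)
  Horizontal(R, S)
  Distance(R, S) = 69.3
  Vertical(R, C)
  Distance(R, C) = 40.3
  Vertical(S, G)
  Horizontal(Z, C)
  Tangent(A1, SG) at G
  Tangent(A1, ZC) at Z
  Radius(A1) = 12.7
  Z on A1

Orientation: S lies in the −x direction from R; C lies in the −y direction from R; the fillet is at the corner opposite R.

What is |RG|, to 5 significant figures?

74.594

The virtual corner opposite R is at (-69.300, -40.300). Tangency of A1 to SG means the radius DG is perpendicular to SG and A1 meets ZC tangentially, so DZ is at right angles to ZC, with radius 12.7, so the center D sits 12.7 in from both sides at D = (-56.600, -27.600). That places the tangent points at G = (-69.300, -27.600) on SG and Z = (-56.600, -40.300) on ZC. Then |RG| = |G − R| = 74.594.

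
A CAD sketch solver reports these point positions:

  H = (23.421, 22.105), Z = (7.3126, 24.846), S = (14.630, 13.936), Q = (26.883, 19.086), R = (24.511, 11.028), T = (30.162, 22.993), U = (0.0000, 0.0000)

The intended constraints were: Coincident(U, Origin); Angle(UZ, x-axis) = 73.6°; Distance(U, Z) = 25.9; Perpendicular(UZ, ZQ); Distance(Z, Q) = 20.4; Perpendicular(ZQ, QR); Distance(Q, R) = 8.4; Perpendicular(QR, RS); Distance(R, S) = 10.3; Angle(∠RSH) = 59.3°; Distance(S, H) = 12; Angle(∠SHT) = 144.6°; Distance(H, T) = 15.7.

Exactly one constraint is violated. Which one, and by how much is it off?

Distance(H, T) = 15.7 — off by 8.90.

U = (0.00, 0.00) ✓; UZ at 73.60° ✓; |UZ| = 25.90 ✓; ∠(UZ, ZQ) = 90.00° ✓; |ZQ| = 20.40 ✓; ∠(ZQ, QR) = 90.00° ✓; |QR| = 8.400 ✓; ∠(QR, RS) = 90.00° ✓; |RS| = 10.30 ✓; ∠RSH = 59.30° ✓; |SH| = 12.00 ✓; ∠SHT = 144.6° ✓; |HT| = 6.799 ✗.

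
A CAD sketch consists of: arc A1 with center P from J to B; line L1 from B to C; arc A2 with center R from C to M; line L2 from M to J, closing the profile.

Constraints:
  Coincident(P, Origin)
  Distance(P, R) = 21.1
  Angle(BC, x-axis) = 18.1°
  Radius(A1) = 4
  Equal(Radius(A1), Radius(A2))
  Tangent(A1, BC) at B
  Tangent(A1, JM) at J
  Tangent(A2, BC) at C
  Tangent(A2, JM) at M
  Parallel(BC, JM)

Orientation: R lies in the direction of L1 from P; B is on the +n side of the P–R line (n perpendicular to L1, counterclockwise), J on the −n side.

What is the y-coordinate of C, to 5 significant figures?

10.357

The slot axis is L1's direction at 18.1°, so u = (cos 18.1°, sin 18.1°) = (0.95052, 0.31068) and n = (−sin 18.1°, cos 18.1°) = (-0.31068, 0.95052). P is at the origin and R lies 21.1 along u from P, so R = 21.1·u = (20.056, 6.5553). Tangency of A1 to both parallel lines with radius 4.0 puts B and J at P ± 4.0·n: B = (-1.2427, 3.8021), J = (1.2427, -3.8021). Equal radii place C and M the same way about R: C = R + 4.0·n = (18.813, 10.357), M = R − 4.0·n = (21.299, 2.7532). So C.y = 10.357.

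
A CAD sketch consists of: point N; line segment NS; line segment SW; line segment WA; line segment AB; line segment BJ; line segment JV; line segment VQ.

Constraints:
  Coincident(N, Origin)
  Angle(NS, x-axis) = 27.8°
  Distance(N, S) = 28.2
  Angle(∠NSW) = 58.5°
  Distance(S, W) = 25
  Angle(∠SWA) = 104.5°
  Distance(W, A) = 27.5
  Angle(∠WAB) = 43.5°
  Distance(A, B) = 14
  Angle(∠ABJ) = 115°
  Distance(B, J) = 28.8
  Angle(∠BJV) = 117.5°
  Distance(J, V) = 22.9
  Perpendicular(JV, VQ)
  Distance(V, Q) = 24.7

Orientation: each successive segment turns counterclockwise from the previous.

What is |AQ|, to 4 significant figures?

30.15

N is at the origin; NS runs at 27.8° with length 28.2, so S = (24.95, 13.15). ∠NSW = 58.5° gives SW at 149.3° from the x-axis; with |SW| = 25.0, W = (3.449, 25.92). ∠SWA = 104.5° gives WA at -135.2° from the x-axis; with |WA| = 27.5, A = (-16.06, 6.538). ∠WAB = 43.5° gives AB at 1.300° from the x-axis; with |AB| = 14.0, B = (-2.068, 6.856). ∠ABJ = 115.0° gives BJ at 66.30° from the x-axis; with |BJ| = 28.8, J = (9.508, 33.23). ∠BJV = 117.5° gives JV at 128.8° from the x-axis; with |JV| = 22.9, V = (-4.841, 51.07). JV is perpendicular to VQ, so VQ runs at -141.2°; with |VQ| = 24.7, Q = (-24.09, 35.60). Then |AQ| = |Q − A| = 30.15.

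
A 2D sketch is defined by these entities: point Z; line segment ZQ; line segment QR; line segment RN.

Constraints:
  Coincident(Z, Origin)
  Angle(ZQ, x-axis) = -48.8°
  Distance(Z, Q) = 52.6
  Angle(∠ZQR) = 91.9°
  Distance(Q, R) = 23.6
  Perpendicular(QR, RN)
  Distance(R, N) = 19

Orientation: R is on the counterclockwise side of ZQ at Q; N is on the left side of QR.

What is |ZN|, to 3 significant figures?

42.1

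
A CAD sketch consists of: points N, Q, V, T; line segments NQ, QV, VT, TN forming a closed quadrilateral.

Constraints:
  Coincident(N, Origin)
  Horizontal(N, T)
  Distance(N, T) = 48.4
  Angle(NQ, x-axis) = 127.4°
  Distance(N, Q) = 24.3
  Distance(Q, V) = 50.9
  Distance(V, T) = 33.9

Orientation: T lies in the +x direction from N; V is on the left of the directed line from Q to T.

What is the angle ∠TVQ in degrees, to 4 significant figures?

100.4°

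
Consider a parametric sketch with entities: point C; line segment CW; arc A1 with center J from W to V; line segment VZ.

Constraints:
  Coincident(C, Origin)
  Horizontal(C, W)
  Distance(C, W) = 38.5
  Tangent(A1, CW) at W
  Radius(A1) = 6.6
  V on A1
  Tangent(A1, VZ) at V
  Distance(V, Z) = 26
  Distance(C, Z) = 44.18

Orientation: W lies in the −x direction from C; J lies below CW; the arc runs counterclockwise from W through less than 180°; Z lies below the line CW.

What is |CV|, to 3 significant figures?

45.2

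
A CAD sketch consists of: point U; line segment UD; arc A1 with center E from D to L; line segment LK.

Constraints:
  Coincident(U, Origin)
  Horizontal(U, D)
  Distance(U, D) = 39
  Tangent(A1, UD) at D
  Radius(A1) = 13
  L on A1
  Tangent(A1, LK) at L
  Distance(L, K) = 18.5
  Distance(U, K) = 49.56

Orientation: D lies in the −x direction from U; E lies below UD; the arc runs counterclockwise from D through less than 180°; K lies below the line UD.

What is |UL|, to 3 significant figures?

53.0

U is at the origin; U and D share the same y with |UD| = 39.0 and D on the −x side, so D = (-39.0, 0.00). A1 meets UD tangentially, so ED is at right angles to UD, so E = D + (0, -13) = (-39.0, -13.0). Since EL ⟂ LK (tangency), |EK| = √(13.0² + 18.5²) = 22.6 regardless of where L sits on A1. So K lies on both circle(U, 49.56) and circle(E, 22.6); the below-UD intersection is K = (-34.9, -35.2). L is the foot of the tangent from K: L = (-48.1, -22.3).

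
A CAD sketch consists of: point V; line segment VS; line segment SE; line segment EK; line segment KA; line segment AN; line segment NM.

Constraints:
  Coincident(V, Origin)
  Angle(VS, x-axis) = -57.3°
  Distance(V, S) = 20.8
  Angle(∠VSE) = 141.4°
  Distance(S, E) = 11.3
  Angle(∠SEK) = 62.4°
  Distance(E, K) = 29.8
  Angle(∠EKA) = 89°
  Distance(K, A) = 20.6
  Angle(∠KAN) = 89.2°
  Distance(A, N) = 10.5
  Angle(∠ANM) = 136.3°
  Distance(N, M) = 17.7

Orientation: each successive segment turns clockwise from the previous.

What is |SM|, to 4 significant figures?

2.707

V is at the origin; VS runs at -57.3° with length 20.8, so S = (11.24, -17.50). ∠VSE = 141.4° gives SE at -95.90° from the x-axis; with |SE| = 11.3, E = (10.08, -28.74). ∠SEK = 62.4° gives EK at 146.5° from the x-axis; with |EK| = 29.8, K = (-14.77, -12.30). ∠EKA = 89.0° gives KA at 55.50° from the x-axis; with |KA| = 20.6, A = (-3.106, 4.681). ∠KAN = 89.2° gives AN at -35.30° from the x-axis; with |AN| = 10.5, N = (5.463, -1.386). ∠ANM = 136.3° gives NM at -79.00° from the x-axis; with |NM| = 17.7, M = (8.840, -18.76). Then |SM| = |M − S| = 2.707.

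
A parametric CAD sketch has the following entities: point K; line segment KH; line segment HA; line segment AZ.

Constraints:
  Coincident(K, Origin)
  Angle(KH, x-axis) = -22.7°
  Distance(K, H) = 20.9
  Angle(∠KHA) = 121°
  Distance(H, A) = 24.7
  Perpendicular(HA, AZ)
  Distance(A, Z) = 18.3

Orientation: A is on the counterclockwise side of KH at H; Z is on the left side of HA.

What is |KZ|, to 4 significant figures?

35.47

∠KHA = 121.0°, so HA runs at -22.7° + (180° − 121.0°) = 36.30° from the x-axis; with |HA| = 24.7, A = H + 24.7·(cos 36.30°, sin 36.30°) = (39.19, 6.557). The perpendicularity gives AZ at right angles to HA; with |AZ| = 18.3 on the left of HA, Z = A + 18.3·(-0.5920, 0.8059) = (28.35, 21.31). Then |KZ| = |Z − K| = 35.47.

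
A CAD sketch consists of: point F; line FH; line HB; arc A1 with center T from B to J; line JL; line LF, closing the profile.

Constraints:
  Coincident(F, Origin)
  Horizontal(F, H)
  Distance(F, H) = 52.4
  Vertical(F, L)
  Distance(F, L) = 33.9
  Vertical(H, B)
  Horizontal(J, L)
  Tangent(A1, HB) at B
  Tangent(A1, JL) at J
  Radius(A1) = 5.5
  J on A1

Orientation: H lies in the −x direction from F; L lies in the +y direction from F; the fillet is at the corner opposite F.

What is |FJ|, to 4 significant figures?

57.87

F is at the origin; F and H share the same y with |FH| = 52.4 and H on the −x side, so H = (-52.40, 0.000). FL is vertical with |FL| = 33.9 and L on the +y side, so L = (0.000, 33.90). The virtual corner opposite F is at (-52.40, 33.90). Tangency of A1 to HB means the radius TB is perpendicular to HB and the tangent condition forces TJ to be normal to JL, with radius 5.5, so the center T sits 5.5 in from both sides at T = (-46.90, 28.40). That places the tangent points at B = (-52.40, 28.40) on HB and J = (-46.90, 33.90) on JL. Then |FJ| = |J − F| = 57.87.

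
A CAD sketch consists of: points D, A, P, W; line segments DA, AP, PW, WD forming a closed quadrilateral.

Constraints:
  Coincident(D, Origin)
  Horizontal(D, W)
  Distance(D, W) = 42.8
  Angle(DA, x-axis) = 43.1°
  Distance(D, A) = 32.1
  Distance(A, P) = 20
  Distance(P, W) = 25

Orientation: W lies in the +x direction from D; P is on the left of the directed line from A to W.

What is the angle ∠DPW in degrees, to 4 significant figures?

59.02°

D is at the origin; D and W share the same y with |DW| = 42.8 and W in +x, so W = (42.8, 0). DA runs at 43.1° with |DA| = 32.1, so A = (23.44, 21.93). P is determined by |AP| = 20.0 and |PW| = 25.0 together: it lies at the intersection of circle(A, 20.0) and circle(W, 25.0). With |AW| = 29.26, the foot of the radical line on AW is 10.78 from A and the perpendicular offset is √(20.0² − 10.78²) = 16.84. Taking the left-of-AW solution: P = (43.20, 25.00).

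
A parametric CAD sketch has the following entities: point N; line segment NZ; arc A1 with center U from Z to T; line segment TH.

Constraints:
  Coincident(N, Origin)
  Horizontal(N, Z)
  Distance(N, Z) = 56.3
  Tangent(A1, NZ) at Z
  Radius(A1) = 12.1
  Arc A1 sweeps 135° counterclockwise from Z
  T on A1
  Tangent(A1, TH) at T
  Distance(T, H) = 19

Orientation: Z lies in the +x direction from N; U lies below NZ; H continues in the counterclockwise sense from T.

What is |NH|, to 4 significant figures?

70.04

N is at the origin; N and Z share the same y with |NZ| = 56.3 and Z on the +x side, so Z = (56.30, 0.000). The tangent condition forces UZ to be normal to NZ, so U = Z + (0, -12.1) = (56.30, -12.10). On A1, Z sits at bearing 90° from U; a 135° counterclockwise sweep puts T at bearing 225°, so T = U + 12.1·(cos 225°, sin 225°) = (47.74, -20.66). A1 meets TH tangentially, so UT is at right angles to TH, so TH runs along (−sin 225°, cos 225°); with |TH| = 19.0, H = (61.18, -34.09). Then |NH| = |H − N| = 70.04.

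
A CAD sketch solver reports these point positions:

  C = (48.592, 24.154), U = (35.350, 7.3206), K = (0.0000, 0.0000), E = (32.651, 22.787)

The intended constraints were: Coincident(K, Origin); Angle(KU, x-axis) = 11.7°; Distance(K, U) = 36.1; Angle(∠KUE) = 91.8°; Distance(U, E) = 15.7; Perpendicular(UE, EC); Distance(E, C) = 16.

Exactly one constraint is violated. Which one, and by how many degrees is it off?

Perpendicular(UE, EC) — off by 5.00°.

K = (0.00, 0.00) ✓; KU at 11.70° ✓; |KU| = 36.10 ✓; ∠KUE = 91.80° ✓; |UE| = 15.70 ✓; ∠(UE, EC) = 95.00° ✗; |EC| = 16.00 ✓.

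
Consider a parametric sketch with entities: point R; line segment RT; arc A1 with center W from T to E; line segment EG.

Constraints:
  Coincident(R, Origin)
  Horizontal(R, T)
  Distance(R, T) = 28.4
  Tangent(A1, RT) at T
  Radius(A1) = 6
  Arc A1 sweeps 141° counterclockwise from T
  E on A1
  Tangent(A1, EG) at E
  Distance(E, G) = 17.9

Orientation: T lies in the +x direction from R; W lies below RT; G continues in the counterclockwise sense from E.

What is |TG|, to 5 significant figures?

24.157

R is at the origin; RT is horizontal with |RT| = 28.4 and T on the +x side, so T = (28.400, 0.0000). The tangent condition forces WT to be normal to RT, so W = T + (0, -6) = (28.400, -6.0000). On A1, T sits at bearing 90° from W; a 141° counterclockwise sweep puts E at bearing 231°, so E = W + 6.0·(cos 231°, sin 231°) = (24.624, -10.663). Since A1 is tangent to EG there, WE ⟂ EG, so EG runs along (−sin 231°, cos 231°); with |EG| = 17.9, G = (38.535, -21.928). Then |TG| = |G − T| = 24.157.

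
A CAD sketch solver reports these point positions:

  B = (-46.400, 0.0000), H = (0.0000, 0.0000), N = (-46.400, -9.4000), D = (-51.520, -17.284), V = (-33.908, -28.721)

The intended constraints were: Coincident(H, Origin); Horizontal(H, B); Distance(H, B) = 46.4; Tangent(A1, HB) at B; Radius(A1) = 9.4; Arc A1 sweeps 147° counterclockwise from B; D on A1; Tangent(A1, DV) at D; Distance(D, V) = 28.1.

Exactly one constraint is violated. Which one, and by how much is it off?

Distance(D, V) = 28.1 — off by 7.10.

H = (0.00, 0.00) ✓; H.y = 0.00, B.y = 0.00 ✓; |HB| = 46.40 ✓; ∠(NB, BH) = 90.00° ✓; |NB| = 9.400 ✓; bearing(N→D) − bearing(N→B) = 147.0° ✓; |ND| = 9.401 ✓; ∠(ND, DV) = 90.00° ✓; |DV| = 21.00 ✗.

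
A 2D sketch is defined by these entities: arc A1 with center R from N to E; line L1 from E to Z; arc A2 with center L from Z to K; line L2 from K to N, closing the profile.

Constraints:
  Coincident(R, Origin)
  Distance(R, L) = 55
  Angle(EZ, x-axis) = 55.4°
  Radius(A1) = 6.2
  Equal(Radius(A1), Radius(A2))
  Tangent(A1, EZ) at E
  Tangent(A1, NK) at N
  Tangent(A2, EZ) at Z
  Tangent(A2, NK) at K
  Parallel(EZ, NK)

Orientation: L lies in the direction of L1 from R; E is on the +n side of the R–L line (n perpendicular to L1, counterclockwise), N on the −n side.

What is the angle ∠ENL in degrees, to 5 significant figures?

83.568°

The slot axis is L1's direction at 55.4°, so u = (cos 55.4°, sin 55.4°) = (0.56784, 0.82314) and n = (−sin 55.4°, cos 55.4°) = (-0.82314, 0.56784). R is at the origin and L lies 55.0 along u from R, so L = 55.0·u = (31.231, 45.273). Tangency of A1 to both parallel lines with radius 6.2 puts E and N at R ± 6.2·n: E = (-5.1034, 3.5206), N = (5.1034, -3.5206). Then cos ∠ENL = NE·NL / (|NE||NL|), giving 83.568°.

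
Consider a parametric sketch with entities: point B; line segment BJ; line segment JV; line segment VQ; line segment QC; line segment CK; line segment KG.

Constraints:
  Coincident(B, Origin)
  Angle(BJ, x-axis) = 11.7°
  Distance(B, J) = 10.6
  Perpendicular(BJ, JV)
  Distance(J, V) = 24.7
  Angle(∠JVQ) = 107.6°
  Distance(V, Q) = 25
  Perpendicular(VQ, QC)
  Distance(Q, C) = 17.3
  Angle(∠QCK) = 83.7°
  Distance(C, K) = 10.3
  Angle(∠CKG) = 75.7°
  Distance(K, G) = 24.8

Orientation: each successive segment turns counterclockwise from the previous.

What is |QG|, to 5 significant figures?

7.2050

∠QCK = 83.7° gives CK at 0.40000° from the x-axis; with |CK| = 10.3, K = (-10.975, 11.770). ∠CKG = 75.7° gives KG at 104.70° from the x-axis; with |KG| = 24.8, G = (-17.268, 35.758). Then |QG| = |G − Q| = 7.2050.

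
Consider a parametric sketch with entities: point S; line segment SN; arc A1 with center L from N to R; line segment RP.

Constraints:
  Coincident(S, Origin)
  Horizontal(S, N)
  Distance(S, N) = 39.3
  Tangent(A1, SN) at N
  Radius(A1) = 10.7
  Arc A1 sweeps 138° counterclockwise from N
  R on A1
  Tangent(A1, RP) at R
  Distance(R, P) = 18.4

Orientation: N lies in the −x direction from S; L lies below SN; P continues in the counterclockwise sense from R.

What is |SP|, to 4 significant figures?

45.10

S is at the origin; SN is horizontal with |SN| = 39.3 and N on the −x side, so N = (-39.30, 0.000). The tangent condition forces LN to be normal to SN, so L = N + (0, -10.7) = (-39.30, -10.70). On A1, N sits at bearing 90° from L; a 138° counterclockwise sweep puts R at bearing 228°, so R = L + 10.7·(cos 228°, sin 228°) = (-46.46, -18.65). A1 meets RP tangentially, so LR is at right angles to RP, so RP runs along (−sin 228°, cos 228°); with |RP| = 18.4, P = (-32.79, -30.96). Then |SP| = |P − S| = 45.10.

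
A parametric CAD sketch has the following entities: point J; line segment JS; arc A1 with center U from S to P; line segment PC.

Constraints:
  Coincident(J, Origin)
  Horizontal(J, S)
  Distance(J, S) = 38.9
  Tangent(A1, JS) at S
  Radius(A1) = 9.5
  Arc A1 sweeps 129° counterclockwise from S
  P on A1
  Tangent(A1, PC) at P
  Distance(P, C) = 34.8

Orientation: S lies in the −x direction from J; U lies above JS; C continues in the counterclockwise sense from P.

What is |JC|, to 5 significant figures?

68.276

J is at the origin; JS is horizontal with |JS| = 38.9 and S on the −x side, so S = (-38.900, 0.0000). Tangency of A1 to JS means the radius US is perpendicular to JS, so U = S + (0, 9.5) = (-38.900, 9.5000). On A1, S sits at bearing -90° from U; a 129° counterclockwise sweep puts P at bearing 39°, so P = U + 9.5·(cos 39°, sin 39°) = (-31.517, 15.479). The tangent condition forces UP to be normal to PC, so PC runs along (−sin 39°, cos 39°); with |PC| = 34.8, C = (-53.417, 42.523). Then |JC| = |C − J| = 68.276.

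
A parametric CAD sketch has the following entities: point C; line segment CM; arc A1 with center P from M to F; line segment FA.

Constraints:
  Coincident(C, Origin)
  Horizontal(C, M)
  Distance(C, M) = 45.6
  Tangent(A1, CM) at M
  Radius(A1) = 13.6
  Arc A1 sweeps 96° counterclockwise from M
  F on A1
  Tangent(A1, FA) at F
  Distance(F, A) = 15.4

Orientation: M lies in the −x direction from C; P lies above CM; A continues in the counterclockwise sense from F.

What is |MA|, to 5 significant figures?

32.593

C is at the origin; C and M share the same y with |CM| = 45.6 and M on the −x side, so M = (-45.600, 0.0000). The tangent condition forces PM to be normal to CM, so P = M + (0, 13.6) = (-45.600, 13.600). On A1, M sits at bearing -90° from P; a 96° counterclockwise sweep puts F at bearing 6°, so F = P + 13.6·(cos 6°, sin 6°) = (-32.075, 15.022). The tangent condition forces PF to be normal to FA, so FA runs along (−sin 6°, cos 6°); with |FA| = 15.4, A = (-33.684, 30.337). Then |MA| = |A − M| = 32.593.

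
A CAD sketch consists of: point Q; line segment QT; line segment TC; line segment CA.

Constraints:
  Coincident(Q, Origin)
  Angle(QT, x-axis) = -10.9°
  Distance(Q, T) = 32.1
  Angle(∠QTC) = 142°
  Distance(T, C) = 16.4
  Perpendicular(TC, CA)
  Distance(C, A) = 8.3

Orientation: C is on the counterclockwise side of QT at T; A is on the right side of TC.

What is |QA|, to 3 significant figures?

50.3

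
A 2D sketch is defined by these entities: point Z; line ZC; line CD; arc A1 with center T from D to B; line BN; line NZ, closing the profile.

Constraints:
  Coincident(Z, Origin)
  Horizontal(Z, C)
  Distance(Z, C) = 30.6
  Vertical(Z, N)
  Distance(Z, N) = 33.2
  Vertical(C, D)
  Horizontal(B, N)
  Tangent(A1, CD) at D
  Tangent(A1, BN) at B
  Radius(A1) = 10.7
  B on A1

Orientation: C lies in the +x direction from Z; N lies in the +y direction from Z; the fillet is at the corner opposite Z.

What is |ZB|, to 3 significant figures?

38.7

Z is at the origin; ZC is horizontal with |ZC| = 30.6 and C on the +x side, so C = (30.6, 0.00). ZN is vertical with |ZN| = 33.2 and N on the +y side, so N = (0.00, 33.2). The virtual corner opposite Z is at (30.6, 33.2). A1 meets CD tangentially, so TD is at right angles to CD and tangency of A1 to BN means the radius TB is perpendicular to BN, with radius 10.7, so the center T sits 10.7 in from both sides at T = (19.9, 22.5). That places the tangent points at D = (30.6, 22.5) on CD and B = (19.9, 33.2) on BN. Then |ZB| = |B − Z| = 38.7.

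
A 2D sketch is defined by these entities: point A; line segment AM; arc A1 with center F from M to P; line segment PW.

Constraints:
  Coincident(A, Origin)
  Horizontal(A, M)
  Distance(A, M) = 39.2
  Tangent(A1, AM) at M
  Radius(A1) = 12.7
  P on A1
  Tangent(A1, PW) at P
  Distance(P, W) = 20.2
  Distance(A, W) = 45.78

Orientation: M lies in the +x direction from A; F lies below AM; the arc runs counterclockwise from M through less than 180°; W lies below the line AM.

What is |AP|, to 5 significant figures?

30.462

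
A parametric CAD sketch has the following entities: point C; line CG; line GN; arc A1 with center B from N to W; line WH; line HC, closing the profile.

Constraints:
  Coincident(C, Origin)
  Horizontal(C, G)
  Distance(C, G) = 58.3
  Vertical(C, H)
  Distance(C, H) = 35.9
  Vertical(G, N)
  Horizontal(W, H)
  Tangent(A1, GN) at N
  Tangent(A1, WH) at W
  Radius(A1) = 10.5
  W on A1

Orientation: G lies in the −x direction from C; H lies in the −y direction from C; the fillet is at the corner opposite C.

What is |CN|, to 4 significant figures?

63.59

C is at the origin; CG is horizontal with |CG| = 58.3 and G on the −x side, so G = (-58.30, 0.000). C and H share the same x with |CH| = 35.9 and H on the −y side, so H = (0.000, -35.90). The virtual corner opposite C is at (-58.30, -35.90). The tangent condition forces BN to be normal to GN and the tangent condition forces BW to be normal to WH, with radius 10.5, so the center B sits 10.5 in from both sides at B = (-47.80, -25.40). That places the tangent points at N = (-58.30, -25.40) on GN and W = (-47.80, -35.90) on WH. Then |CN| = |N − C| = 63.59.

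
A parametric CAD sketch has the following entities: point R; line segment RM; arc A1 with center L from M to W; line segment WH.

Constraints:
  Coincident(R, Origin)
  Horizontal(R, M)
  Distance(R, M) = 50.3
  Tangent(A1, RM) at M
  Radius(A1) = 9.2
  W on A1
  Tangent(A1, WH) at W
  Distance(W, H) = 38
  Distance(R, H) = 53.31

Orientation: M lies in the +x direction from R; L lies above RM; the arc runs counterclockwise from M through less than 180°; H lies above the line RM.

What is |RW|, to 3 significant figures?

59.1

R is at the origin; R and M share the same y with |RM| = 50.3 and M on the +x side, so M = (50.3, 0.00). Tangency of A1 to RM means the radius LM is perpendicular to RM, so L = M + (0, 9.2) = (50.3, 9.20). Since LW ⟂ WH (tangency), |LH| = √(9.2² + 38.0²) = 39.1 regardless of where W sits on A1. So H lies on both circle(R, 53.31) and circle(L, 39.1); the above-RM intersection is H = (31.1, 43.3). W is the foot of the tangent from H: W = (57.0, 15.5).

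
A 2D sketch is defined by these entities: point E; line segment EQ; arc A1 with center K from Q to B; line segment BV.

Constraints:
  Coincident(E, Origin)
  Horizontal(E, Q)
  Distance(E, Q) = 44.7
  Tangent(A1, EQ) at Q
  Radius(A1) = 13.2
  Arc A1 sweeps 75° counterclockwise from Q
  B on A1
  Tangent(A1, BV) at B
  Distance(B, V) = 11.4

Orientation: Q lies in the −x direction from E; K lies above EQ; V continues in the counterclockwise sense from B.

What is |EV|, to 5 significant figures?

35.685

E is at the origin; EQ is horizontal with |EQ| = 44.7 and Q on the −x side, so Q = (-44.700, 0.0000). Since A1 is tangent to EQ there, KQ ⟂ EQ, so K = Q + (0, 13.2) = (-44.700, 13.200). On A1, Q sits at bearing -90° from K; a 75° counterclockwise sweep puts B at bearing -15°, so B = K + 13.2·(cos -15°, sin -15°) = (-31.950, 9.7836). The tangent condition forces KB to be normal to BV, so BV runs along (−sin -15°, cos -15°); with |BV| = 11.4, V = (-28.999, 20.795). Then |EV| = |V − E| = 35.685.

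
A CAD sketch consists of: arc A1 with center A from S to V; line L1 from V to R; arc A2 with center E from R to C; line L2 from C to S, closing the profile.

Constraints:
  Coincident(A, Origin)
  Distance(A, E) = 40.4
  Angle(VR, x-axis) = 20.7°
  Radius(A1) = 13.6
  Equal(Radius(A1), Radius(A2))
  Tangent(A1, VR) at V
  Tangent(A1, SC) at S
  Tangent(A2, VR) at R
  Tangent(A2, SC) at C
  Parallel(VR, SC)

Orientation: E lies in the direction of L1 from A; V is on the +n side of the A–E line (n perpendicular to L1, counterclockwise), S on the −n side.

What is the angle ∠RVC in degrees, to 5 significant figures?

33.951°

The slot axis is L1's direction at 20.7°, so u = (cos 20.7°, sin 20.7°) = (0.93544, 0.35347) and n = (−sin 20.7°, cos 20.7°) = (-0.35347, 0.93544). A is at the origin and E lies 40.4 along u from A, so E = 40.4·u = (37.792, 14.280). Tangency of A1 to both parallel lines with radius 13.6 puts V and S at A ± 13.6·n: V = (-4.8073, 12.722), S = (4.8073, -12.722). Equal radii place R and C the same way about E: R = E + 13.6·n = (32.985, 27.002), C = E − 13.6·n = (42.599, 1.5583). Then cos ∠RVC = VR·VC / (|VR||VC|), giving 33.951°.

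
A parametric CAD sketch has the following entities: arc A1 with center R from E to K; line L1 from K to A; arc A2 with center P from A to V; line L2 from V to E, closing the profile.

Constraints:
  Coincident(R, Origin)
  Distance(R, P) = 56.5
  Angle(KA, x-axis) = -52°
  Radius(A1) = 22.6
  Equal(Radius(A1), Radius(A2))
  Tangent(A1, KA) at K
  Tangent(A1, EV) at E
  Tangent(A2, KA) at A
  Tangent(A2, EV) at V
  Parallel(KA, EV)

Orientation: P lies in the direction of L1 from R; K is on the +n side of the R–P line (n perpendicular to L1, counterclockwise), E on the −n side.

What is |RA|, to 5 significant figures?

60.852

Tangency of A1 to both parallel lines with radius 22.6 puts K and E at R ± 22.6·n: K = (17.809, 13.914), E = (-17.809, -13.914). Equal radii place A and V the same way about P: A = P + 22.6·n = (52.594, -30.609), V = P − 22.6·n = (16.976, -58.437). Then |RA| = |A − R| = 60.852.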